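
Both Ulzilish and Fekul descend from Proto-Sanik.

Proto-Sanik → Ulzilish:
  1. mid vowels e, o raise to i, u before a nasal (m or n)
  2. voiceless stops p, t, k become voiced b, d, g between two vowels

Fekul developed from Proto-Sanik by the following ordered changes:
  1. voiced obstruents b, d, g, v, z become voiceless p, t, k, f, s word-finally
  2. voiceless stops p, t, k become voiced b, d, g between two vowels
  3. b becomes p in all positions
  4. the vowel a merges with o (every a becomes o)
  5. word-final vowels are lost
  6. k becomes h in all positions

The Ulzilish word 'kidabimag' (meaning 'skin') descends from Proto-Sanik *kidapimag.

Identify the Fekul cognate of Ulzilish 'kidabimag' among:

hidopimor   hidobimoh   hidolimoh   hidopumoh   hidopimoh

hidopimoh

Fekul: *kidapimag
  kidapimag → kidapimak   [final devoicing]
  kidapimak → kidabimak   [intervocalic voicing]
  kidabimak → kidapimak   [unconditioned shift]
  kidapimak → kidopimok   [vowel merger]
  kidopimok (rule 5 does not apply)
  kidopimok → hidopimoh   [unconditioned shift]
  giving Fekul hidopimoh.
Only 'hidopimoh' matches the regular Fekul development of *kidapimag.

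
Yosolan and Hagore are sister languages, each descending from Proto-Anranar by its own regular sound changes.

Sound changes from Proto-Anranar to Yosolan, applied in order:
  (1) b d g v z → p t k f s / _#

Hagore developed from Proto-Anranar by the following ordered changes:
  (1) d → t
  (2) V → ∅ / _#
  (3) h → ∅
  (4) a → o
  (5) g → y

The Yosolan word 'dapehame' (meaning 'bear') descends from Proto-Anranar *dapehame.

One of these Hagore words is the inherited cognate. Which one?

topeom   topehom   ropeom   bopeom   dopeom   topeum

topeom

Hagore: *dapehame
  dapehame → tapehame   [unconditioned shift]
  tapehame → tapeham   [apocope]
  tapeham → tapeam   [h-loss]
  tapeam → topeom   [vowel merger]
  topeom (rule 5 does not apply)
  giving Hagore topeom.
Among the options, 'topeom' alone shows every Hagore change applied in order.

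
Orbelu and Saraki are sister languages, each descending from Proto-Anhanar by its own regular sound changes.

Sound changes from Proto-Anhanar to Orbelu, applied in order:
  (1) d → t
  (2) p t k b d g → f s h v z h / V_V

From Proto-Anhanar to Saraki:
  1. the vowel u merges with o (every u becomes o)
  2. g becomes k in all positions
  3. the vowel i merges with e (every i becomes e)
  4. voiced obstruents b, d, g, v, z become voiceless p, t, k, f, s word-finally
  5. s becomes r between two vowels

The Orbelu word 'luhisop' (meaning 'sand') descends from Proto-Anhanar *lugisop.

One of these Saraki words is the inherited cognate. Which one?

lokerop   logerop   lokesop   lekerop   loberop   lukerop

lokerop

Saraki: *lugisop > logisop > lokisop > lokesop > lokerop  (by vowel merger, unconditioned shift, vowel merger, rhotacism)
Only 'lokerop' matches the regular Saraki development of *lugisop.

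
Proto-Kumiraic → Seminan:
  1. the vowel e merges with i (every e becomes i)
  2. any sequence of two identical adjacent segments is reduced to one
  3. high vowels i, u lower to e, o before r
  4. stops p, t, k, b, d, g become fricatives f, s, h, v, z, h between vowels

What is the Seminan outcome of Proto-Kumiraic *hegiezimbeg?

hihizimbig

Seminan: *hegiezimbeg > higiizimbig > higizimbig > hihizimbig  (by vowel merger, degemination, intervocalic lenition)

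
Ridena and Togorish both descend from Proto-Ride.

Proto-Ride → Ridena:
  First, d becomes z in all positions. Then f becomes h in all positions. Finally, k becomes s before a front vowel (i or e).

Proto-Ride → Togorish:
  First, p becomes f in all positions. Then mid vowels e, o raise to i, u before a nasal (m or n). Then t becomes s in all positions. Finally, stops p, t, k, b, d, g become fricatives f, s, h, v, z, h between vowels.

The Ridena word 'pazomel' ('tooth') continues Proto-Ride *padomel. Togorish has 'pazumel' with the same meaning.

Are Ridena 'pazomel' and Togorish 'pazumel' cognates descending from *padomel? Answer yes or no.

Derive the expected Togorish reflex of *padomel:
Togorish: start from *padomel.
  rule 1 (unconditioned shift): padomel → fadomel
  rule 2 (pre-nasal raising): fadomel → fadumel
  rule 3: no change — fadumel
  rule 4 (intervocalic lenition): fadumel → fazumel
  ⇒ Togorish fazumel
The regular Togorish reflex would be 'fazumel', but the attested form is 'pazumel'. The correspondence is irregular, so they are not cognates (the Togorish form has a different source).

no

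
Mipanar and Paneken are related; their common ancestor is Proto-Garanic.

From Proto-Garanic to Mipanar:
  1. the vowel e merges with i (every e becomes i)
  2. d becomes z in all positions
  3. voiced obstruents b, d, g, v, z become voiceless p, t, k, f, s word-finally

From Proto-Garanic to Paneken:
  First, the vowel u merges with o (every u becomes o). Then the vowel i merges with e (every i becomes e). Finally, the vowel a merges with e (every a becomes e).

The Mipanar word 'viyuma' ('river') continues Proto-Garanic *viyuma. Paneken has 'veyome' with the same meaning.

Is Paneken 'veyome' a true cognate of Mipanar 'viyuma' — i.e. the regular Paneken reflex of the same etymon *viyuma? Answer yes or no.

yes

Derive the expected Paneken reflex of *viyuma:
Paneken: start from *viyuma.
  rule 1 (vowel merger): viyuma → viyoma
  rule 2 (vowel merger): viyoma → veyoma
  rule 3 (vowel merger): veyoma → veyome
  ⇒ Paneken veyome
Paneken 'veyome' matches the regular reflex exactly, so the pair is cognate.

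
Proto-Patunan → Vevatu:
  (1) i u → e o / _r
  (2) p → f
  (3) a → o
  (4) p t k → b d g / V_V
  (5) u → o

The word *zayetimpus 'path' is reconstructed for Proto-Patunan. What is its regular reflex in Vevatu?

Vevatu: *zayetimpus
  zayetimpus (rule 1 does not apply)
  zayetimpus → zayetimfus   [unconditioned shift]
  zayetimfus → zoyetimfus   [vowel merger]
  zoyetimfus → zoyedimfus   [intervocalic voicing]
  zoyedimfus → zoyedimfos   [vowel merger]
  giving Vevatu zoyedimfos.

zoyedimfos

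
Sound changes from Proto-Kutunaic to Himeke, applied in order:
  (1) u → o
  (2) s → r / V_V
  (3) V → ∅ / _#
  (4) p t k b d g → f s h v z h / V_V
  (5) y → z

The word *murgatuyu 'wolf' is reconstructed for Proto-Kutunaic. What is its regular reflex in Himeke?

morgasoz

Himeke: *murgatuyu > morgatoyo > morgatoy > morgasoy > morgasoz  (by vowel merger, apocope, intervocalic lenition, unconditioned shift)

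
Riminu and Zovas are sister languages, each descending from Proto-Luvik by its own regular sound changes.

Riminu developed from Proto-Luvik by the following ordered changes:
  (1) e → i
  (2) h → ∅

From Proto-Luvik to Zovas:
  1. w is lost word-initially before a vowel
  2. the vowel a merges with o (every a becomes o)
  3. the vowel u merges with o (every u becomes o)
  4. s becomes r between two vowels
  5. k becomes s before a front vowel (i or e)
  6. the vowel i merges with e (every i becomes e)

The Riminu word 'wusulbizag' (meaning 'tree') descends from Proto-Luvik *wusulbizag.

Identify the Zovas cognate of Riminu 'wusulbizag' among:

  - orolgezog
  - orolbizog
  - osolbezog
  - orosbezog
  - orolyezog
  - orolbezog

orolbezog

Zovas: *wusulbizag
  wusulbizag → usulbizag   [glide loss]
  usulbizag → usulbizog   [vowel merger]
  usulbizog → osolbizog   [vowel merger]
  osolbizog → orolbizog   [rhotacism]
  orolbizog (rule 5 does not apply)
  orolbizog → orolbezog   [vowel merger]
  giving Zovas orolbezog.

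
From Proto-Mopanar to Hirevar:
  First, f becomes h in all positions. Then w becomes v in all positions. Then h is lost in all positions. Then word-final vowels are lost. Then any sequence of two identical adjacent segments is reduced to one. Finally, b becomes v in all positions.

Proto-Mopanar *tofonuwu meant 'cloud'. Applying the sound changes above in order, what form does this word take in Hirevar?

Hirevar: start from *tofonuwu.
  rule 1 (unconditioned shift): tofonuwu → tohonuwu
  rule 2 (unconditioned shift): tohonuwu → tohonuvu
  rule 3 (h-loss): tohonuvu → toonuvu
  rule 4 (apocope): toonuvu → toonuv
  rule 5 (degemination): toonuv → tonuv
  rule 6: no change — tonuv
  ⇒ Hirevar tonuv

tonuv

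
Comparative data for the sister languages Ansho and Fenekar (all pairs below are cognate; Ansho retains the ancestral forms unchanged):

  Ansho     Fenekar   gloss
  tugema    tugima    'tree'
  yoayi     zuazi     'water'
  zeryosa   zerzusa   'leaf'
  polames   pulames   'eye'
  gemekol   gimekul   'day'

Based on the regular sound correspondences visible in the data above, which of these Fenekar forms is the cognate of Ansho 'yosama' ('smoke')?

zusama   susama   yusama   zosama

zusama

yoayi ~ zuazi — Ansho y corresponds to Fenekar z word-initially before a back vowel.
zeryosa ~ zerzusa, polames ~ pulames — Ansho o corresponds to Fenekar u after a consonant, before a consonant other than r, m, n, p, b, f, v.
Applying these to Ansho 'yosama':
  yosama → zosama   (y→z word-initially before a back vowel)
  zosama → zusama   (o→u after a consonant, before a consonant other than r, m, n, p, b, f, v)
So the Fenekar cognate is 'zusama'.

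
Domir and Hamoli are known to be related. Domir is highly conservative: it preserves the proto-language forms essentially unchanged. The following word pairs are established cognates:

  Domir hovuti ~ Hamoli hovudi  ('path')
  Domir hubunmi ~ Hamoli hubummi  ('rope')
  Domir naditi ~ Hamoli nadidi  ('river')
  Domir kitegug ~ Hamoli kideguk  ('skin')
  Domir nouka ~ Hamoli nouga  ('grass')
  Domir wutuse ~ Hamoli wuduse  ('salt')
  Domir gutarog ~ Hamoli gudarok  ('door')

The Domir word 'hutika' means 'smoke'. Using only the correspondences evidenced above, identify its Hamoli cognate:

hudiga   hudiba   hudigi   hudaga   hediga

hovuti ~ hovudi, naditi ~ nadidi — Domir t corresponds to Hamoli d between vowels (before a front vowel).
nouka ~ nouga — Domir k corresponds to Hamoli g between vowels (before a back vowel).
Applying these to Domir 'hutika':
  hutika → hudika   (t→d between vowels (before a front vowel))
  hudika → hudiga   (k→g between vowels (before a back vowel))
So the Hamoli cognate is 'hudiga'.

hudiga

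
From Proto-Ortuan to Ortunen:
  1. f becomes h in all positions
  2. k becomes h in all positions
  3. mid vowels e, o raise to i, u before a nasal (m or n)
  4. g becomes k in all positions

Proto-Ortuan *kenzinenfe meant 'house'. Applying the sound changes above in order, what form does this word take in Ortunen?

hinzininhe

Ortunen: *kenzinenfe
  kenzinenfe → kenzinenhe   [unconditioned shift]
  kenzinenhe → henzinenhe   [unconditioned shift]
  henzinenhe → hinzininhe   [pre-nasal raising]
  hinzininhe (rule 4 does not apply)
  giving Ortunen hinzininhe.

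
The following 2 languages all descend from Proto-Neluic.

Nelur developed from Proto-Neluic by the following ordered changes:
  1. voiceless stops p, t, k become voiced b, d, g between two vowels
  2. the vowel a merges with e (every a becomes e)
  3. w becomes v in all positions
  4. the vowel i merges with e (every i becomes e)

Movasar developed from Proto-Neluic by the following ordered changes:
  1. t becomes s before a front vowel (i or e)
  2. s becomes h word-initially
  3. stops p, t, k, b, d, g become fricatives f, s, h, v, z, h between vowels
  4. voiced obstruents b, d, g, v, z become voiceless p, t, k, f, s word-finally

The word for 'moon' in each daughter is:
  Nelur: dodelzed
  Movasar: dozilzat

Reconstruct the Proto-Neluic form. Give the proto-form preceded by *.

*dodilzad

Position 8: Nelur has d, Movasar has t. Taking the neighbouring segments as reconstructed: Nelur d can only go back to *d; Movasar t could go back to *t or *d — the one source consistent with every daughter is *d.
Position 3: Nelur has d, Movasar has z. Taking the neighbouring segments as reconstructed: Nelur d could go back to *t or *d; Movasar z could go back to *d or *z — the one source consistent with every daughter is *d.
Position 4: Nelur has e, Movasar has i. Movasar preserves i here (none of its changes turn any other segment into i), so the proto-segment is *i.
This points to *dodilzad. Verify forward in each daughter:
Nelur: *dodilzad > dodilzed > dodelzed  (by vowel merger, vowel merger)
Movasar: *dodilzad > dozilzad > dozilzat  (by intervocalic lenition, final devoicing)
Only *dodilzad yields all of Nelur dodelzed, Movasar dozilzat.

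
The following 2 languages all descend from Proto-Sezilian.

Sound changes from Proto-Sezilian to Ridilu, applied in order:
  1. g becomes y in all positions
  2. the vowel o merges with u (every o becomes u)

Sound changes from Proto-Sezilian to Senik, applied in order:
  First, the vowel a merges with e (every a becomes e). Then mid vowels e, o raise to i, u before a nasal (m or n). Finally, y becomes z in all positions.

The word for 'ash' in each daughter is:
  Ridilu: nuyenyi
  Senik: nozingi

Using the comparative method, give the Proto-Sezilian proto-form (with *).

Position 3: Ridilu has y, Senik has z. Taking the neighbouring segments as reconstructed: Ridilu y could go back to *g or *y; Senik z could go back to *z or *y — the one source consistent with every daughter is *y.
Position 6: Ridilu has y, Senik has g. Senik preserves g here (none of its changes turn any other segment into g), so the proto-segment is *g.
Verify the candidate proto-form against each daughter:
Ridilu: *noyengi > noyenyi > nuyenyi  (by unconditioned shift, vowel merger)
Senik: *noyengi > noyingi > nozingi  (by pre-nasal raising, unconditioned shift)
*noyengi is the unique common source.

*noyengi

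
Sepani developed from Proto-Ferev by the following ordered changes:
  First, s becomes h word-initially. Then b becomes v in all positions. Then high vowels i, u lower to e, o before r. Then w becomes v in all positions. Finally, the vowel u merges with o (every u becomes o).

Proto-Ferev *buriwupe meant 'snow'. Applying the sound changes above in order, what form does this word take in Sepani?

Sepani: start from *buriwupe.
  rule 1: no change — buriwupe
  rule 2 (unconditioned shift): buriwupe → vuriwupe
  rule 3 (pre-rhotic lowering): vuriwupe → voriwupe
  rule 4 (unconditioned shift): voriwupe → vorivupe
  rule 5 (vowel merger): vorivupe → vorivope
  ⇒ Sepani vorivope

vorivope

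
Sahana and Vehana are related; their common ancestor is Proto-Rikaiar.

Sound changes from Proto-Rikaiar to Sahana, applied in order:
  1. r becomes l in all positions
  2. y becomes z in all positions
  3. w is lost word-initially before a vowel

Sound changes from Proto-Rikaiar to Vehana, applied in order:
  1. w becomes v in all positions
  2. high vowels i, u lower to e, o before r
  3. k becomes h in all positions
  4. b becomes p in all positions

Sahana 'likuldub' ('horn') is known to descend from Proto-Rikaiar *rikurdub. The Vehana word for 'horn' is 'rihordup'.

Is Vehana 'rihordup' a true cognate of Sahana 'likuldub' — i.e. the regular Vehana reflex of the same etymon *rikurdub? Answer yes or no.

Derive the expected Vehana reflex of *rikurdub:
Vehana: *rikurdub
  rikurdub (rule 1 does not apply)
  rikurdub → rikordub   [pre-rhotic lowering]
  rikordub → rihordub   [unconditioned shift]
  rihordub → rihordup   [unconditioned shift]
  giving Vehana rihordup.
Vehana 'rihordup' matches the regular reflex exactly, so the pair is cognate.

yes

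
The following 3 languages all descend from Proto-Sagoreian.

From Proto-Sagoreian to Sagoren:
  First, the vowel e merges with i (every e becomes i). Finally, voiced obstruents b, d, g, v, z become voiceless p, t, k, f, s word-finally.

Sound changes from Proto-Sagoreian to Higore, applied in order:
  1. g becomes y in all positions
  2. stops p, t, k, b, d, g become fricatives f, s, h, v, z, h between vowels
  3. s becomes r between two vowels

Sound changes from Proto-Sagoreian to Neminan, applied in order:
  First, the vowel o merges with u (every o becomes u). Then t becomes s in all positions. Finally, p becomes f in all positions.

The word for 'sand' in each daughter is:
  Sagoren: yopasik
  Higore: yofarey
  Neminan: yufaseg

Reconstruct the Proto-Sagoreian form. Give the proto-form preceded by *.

*yopaseg

Position 7: Sagoren has k, Higore has y, Neminan has g. Neminan preserves g here (none of its changes turn any other segment into g), so the proto-segment is *g.
Position 2: Sagoren has o, Higore has o, Neminan has u. Sagoren preserves o here (none of its changes turn any other segment into o), so the proto-segment is *o.
Verify the candidate proto-form against each daughter:
Sagoren: *yopaseg > yopasig > yopasik  (by vowel merger, final devoicing)
Higore: *yopaseg
  yopaseg → yopasey   [unconditioned shift]
  yopasey → yofasey   [intervocalic lenition]
  yofasey → yofarey   [rhotacism]
  giving Higore yofarey.
Neminan: start from *yopaseg.
  rule 1 (vowel merger): yopaseg → yupaseg
  rule 2: no change — yupaseg
  rule 3 (unconditioned shift): yupaseg → yufaseg
  ⇒ Neminan yufaseg
Only *yopaseg yields all of Sagoren yopasik, Higore yofarey, Neminan yufaseg.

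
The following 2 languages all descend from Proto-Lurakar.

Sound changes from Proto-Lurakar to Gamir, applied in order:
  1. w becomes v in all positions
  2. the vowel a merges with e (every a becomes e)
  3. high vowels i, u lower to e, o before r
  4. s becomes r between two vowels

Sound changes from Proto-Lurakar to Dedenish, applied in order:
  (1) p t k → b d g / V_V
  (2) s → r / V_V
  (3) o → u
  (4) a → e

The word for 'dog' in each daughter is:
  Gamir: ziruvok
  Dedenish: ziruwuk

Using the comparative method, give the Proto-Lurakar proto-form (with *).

Position 3: Gamir has r, Dedenish has r. Taking the neighbouring segments as reconstructed: Gamir r can only go back to *s; Dedenish r could go back to *s or *r — the one source consistent with every daughter is *s.
Position 6: Gamir has o, Dedenish has u. Taking the neighbouring segments as reconstructed: Gamir o can only go back to *o; Dedenish u could go back to *o or *u — the one source consistent with every daughter is *o.
Position 5: Gamir has v, Dedenish has w. Dedenish preserves w here (none of its changes turn any other segment into w), so the proto-segment is *w.
Continuing position by position gives *zisuwok; check it forward:
Gamir: *zisuwok
  zisuwok → zisuvok   [unconditioned shift]
  zisuvok (rule 2 does not apply)
  zisuvok (rule 3 does not apply)
  zisuvok → ziruvok   [rhotacism]
  giving Gamir ziruvok.
Dedenish: *zisuwok > ziruwok > ziruwuk  (by rhotacism, vowel merger)
No other proto-form is consistent with every reflex, so the reconstruction is *zisuwok.

*zisuwok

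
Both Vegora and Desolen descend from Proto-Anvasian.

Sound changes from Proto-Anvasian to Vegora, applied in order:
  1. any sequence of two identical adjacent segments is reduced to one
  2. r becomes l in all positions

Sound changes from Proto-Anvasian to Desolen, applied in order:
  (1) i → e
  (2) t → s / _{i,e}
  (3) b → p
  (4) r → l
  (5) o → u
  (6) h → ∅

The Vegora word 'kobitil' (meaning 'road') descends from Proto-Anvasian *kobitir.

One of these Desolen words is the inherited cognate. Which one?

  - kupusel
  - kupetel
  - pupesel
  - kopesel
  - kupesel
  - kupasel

kupesel

Desolen: *kobitir
  kobitir → kobeter   [vowel merger]
  kobeter → kobeser   [palatalisation]
  kobeser → kopeser   [unconditioned shift]
  kopeser → kopesel   [unconditioned shift]
  kopesel → kupesel   [vowel merger]
  kupesel (rule 6 does not apply)
  giving Desolen kupesel.
Only 'kupesel' matches the regular Desolen development of *kobitir.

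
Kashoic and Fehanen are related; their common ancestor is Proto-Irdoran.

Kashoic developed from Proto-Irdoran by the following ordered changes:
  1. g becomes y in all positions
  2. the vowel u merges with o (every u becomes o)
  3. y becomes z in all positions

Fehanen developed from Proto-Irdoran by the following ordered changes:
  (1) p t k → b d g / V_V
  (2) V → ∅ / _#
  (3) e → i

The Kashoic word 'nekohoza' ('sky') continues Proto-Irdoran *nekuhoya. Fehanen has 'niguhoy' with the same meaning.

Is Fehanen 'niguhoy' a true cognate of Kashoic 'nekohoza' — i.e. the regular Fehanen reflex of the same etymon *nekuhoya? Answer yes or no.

Derive the expected Fehanen reflex of *nekuhoya:
Fehanen: *nekuhoya > neguhoya > neguhoy > niguhoy  (by intervocalic voicing, apocope, vowel merger)
Fehanen 'niguhoy' matches the regular reflex exactly, so the pair is cognate.

yes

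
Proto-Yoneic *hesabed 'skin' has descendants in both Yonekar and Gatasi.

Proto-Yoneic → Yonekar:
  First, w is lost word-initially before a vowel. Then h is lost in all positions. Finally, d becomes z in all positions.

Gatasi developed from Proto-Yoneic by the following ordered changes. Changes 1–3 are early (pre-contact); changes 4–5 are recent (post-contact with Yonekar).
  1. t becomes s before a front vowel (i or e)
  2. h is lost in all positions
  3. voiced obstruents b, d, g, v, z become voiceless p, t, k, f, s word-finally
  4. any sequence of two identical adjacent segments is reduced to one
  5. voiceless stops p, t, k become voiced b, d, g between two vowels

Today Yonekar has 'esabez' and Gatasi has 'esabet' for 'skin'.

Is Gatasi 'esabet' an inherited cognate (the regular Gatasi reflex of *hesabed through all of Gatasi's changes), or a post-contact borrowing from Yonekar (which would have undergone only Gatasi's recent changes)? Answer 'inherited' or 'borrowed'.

inherited

If inherited, *hesabed would pass through all of Gatasi's changes:
Gatasi: *hesabed
  hesabed (rule 1 does not apply)
  hesabed → esabed   [h-loss]
  esabed → esabet   [final devoicing]
  esabet (rule 4 does not apply)
  esabet (rule 5 does not apply)
  giving Gatasi esabet.
If borrowed from Yonekar 'esabez' after the early changes, it would undergo only the recent ones:
  rule 4 (degemination): no change (esabez)
  rule 5 (intervocalic voicing): no change (esabez)
  ⇒ as a loan: esabez
Gatasi 'esabet' matches the inherited outcome exactly, so it is an inherited cognate, not a loan.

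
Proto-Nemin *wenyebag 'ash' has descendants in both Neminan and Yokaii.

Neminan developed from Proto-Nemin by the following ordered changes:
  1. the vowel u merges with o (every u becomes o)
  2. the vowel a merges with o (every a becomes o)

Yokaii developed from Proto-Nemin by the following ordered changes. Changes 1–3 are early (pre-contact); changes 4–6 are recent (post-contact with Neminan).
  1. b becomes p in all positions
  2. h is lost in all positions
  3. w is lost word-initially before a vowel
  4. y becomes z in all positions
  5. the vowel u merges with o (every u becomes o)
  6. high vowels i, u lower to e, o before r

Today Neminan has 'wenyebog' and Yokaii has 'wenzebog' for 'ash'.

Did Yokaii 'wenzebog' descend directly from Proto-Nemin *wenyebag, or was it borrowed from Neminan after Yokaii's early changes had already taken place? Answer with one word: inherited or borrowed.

If inherited, *wenyebag would pass through all of Yokaii's changes:
Yokaii: start from *wenyebag.
  rule 1 (unconditioned shift): wenyebag → wenyepag
  rule 2: no change — wenyepag
  rule 3 (glide loss): wenyepag → enyepag
  rule 4 (unconditioned shift): enyepag → enzepag
  rule 5: no change — enzepag
  rule 6: no change — enzepag
  ⇒ Yokaii enzepag
If borrowed from Neminan 'wenyebog' after the early changes, it would undergo only the recent ones:
  rule 4 (unconditioned shift): wenyebog → wenzebog
  rule 5 (vowel merger): no change (wenzebog)
  rule 6 (pre-rhotic lowering): no change (wenzebog)
  ⇒ as a loan: wenzebog
Yokaii 'wenzebog' matches the loan outcome 'wenzebog', not the inherited 'enzepag' — it skipped the early Yokaii changes, so it was borrowed from Neminan.

borrowed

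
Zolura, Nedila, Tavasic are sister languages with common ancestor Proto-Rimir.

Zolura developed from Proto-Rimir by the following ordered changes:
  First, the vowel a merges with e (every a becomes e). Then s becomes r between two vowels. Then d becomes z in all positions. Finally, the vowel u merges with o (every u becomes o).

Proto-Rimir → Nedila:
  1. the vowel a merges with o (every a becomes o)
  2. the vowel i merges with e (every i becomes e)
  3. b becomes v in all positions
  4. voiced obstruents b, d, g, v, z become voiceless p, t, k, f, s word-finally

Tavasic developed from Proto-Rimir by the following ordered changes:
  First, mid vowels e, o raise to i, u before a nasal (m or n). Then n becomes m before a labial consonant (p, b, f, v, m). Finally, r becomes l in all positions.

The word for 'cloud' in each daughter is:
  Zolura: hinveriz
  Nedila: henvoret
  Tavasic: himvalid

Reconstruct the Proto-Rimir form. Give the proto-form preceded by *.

Position 7: Zolura has i, Nedila has e, Tavasic has i. Zolura preserves i here (none of its changes turn any other segment into i), so the proto-segment is *i.
Position 2: Zolura has i, Nedila has e, Tavasic has i. Zolura preserves i here (none of its changes turn any other segment into i), so the proto-segment is *i.
Position 8: Zolura has z, Nedila has t, Tavasic has d. Tavasic preserves d here (none of its changes turn any other segment into d), so the proto-segment is *d.
Continuing position by position gives *hinvarid; check it forward:
Zolura: start from *hinvarid.
  rule 1 (vowel merger): hinvarid → hinverid
  rule 2: no change — hinverid
  rule 3 (unconditioned shift): hinverid → hinveriz
  rule 4: no change — hinveriz
  ⇒ Zolura hinveriz
Nedila: *hinvarid > hinvorid > henvored > henvoret  (by vowel merger, vowel merger, final devoicing)
Tavasic: *hinvarid > himvarid > himvalid  (by nasal place assimilation, unconditioned shift)
Only *hinvarid yields all of Zolura hinveriz, Nedila henvoret, Tavasic himvalid.

*hinvarid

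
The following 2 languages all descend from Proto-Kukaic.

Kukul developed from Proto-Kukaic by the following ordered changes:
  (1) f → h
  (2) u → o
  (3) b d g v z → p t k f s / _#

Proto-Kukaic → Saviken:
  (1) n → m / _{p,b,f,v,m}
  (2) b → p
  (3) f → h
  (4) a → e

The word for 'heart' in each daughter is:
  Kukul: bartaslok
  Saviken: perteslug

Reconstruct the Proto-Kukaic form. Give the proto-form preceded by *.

*bartaslug

Position 5: Kukul has a, Saviken has e. Kukul preserves a here (none of its changes turn any other segment into a), so the proto-segment is *a.
Position 2: Kukul has a, Saviken has e. Kukul preserves a here (none of its changes turn any other segment into a), so the proto-segment is *a.
Verify the candidate proto-form against each daughter:
Kukul: start from *bartaslug.
  rule 1: no change — bartaslug
  rule 2 (vowel merger): bartaslug → bartaslog
  rule 3 (final devoicing): bartaslog → bartaslok
  ⇒ Kukul bartaslok
Saviken: *bartaslug > partaslug > perteslug  (by unconditioned shift, vowel merger)
*bartaslug is the unique common source.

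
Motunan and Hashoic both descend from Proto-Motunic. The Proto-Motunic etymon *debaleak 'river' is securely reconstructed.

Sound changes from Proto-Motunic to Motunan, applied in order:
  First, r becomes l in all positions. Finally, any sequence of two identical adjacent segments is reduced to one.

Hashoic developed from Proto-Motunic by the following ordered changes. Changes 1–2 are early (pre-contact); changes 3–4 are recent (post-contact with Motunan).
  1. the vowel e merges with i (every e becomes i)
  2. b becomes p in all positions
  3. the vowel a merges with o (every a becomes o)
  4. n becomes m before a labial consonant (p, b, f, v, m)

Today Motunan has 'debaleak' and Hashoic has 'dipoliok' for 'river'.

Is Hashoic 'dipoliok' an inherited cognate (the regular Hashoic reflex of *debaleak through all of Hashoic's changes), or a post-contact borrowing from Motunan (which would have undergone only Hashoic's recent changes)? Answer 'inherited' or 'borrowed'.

inherited

If inherited, *debaleak would pass through all of Hashoic's changes:
Hashoic: start from *debaleak.
  rule 1 (vowel merger): debaleak → dibaliak
  rule 2 (unconditioned shift): dibaliak → dipaliak
  rule 3 (vowel merger): dipaliak → dipoliok
  rule 4: no change — dipoliok
  ⇒ Hashoic dipoliok
If borrowed from Motunan 'debaleak' after the early changes, it would undergo only the recent ones:
  rule 3 (vowel merger): debaleak → deboleok
  rule 4 (nasal place assimilation): no change (deboleok)
  ⇒ as a loan: deboleok
Hashoic 'dipoliok' matches the inherited outcome exactly, so it is an inherited cognate, not a loan.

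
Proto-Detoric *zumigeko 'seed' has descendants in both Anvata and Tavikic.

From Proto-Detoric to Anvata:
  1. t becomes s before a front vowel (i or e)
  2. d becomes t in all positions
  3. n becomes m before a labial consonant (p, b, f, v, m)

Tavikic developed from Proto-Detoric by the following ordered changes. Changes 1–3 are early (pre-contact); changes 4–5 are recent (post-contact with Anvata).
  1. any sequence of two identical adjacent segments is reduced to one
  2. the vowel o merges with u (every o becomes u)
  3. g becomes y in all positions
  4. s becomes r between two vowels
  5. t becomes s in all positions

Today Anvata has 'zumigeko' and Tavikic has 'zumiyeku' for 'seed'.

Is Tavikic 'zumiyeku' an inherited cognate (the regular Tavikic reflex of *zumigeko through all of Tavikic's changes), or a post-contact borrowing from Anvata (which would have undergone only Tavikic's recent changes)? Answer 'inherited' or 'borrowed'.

inherited

If inherited, *zumigeko would pass through all of Tavikic's changes:
Tavikic: *zumigeko
  zumigeko (rule 1 does not apply)
  zumigeko → zumigeku   [vowel merger]
  zumigeku → zumiyeku   [unconditioned shift]
  zumiyeku (rule 4 does not apply)
  zumiyeku (rule 5 does not apply)
  giving Tavikic zumiyeku.
If borrowed from Anvata 'zumigeko' after the early changes, it would undergo only the recent ones:
  rule 4 (rhotacism): no change (zumigeko)
  rule 5 (unconditioned shift): no change (zumigeko)
  ⇒ as a loan: zumigeko
Tavikic 'zumiyeku' matches the inherited outcome exactly, so it is an inherited cognate, not a loan.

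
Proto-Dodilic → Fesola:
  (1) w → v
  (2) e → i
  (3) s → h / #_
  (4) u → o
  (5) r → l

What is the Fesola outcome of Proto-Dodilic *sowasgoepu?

hovasgoipo

Fesola: *sowasgoepu
  sowasgoepu → sovasgoepu   [unconditioned shift]
  sovasgoepu → sovasgoipu   [vowel merger]
  sovasgoipu → hovasgoipu   [debuccalisation]
  hovasgoipu → hovasgoipo   [vowel merger]
  hovasgoipo (rule 5 does not apply)
  giving Fesola hovasgoipo.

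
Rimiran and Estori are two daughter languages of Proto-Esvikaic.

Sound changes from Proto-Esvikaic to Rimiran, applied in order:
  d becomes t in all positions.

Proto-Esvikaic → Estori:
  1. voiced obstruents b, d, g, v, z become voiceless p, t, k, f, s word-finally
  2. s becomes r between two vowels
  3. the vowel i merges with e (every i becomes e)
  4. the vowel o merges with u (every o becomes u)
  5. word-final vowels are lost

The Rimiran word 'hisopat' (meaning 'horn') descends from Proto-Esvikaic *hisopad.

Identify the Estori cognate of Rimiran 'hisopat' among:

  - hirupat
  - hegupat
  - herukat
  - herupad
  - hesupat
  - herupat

herupat

Estori: *hisopad > hisopat > hiropat > heropat > herupat  (by final devoicing, rhotacism, vowel merger, vowel merger)
Only 'herupat' matches the regular Estori development of *hisopad.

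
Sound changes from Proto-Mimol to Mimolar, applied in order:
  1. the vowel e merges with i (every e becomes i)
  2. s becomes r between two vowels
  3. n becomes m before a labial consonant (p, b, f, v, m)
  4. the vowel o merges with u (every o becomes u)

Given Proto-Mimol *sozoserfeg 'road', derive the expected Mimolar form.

Mimolar: *sozoserfeg > sozosirfig > sozorirfig > suzurirfig  (by vowel merger, rhotacism, vowel merger)

suzurirfig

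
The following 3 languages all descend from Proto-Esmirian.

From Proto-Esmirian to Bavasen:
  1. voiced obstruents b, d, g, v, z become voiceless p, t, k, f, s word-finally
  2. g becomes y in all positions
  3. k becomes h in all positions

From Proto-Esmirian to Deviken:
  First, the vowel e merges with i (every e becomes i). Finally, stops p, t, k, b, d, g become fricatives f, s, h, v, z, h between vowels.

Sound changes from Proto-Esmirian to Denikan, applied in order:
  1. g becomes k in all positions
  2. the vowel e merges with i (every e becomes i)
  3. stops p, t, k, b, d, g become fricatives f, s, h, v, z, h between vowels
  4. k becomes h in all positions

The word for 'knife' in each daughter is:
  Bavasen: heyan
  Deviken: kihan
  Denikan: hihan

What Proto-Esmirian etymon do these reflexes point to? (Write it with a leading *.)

*kegan

Position 1: Bavasen has h, Deviken has k, Denikan has h. Deviken preserves k here (none of its changes turn any other segment into k), so the proto-segment is *k.
Position 2: Bavasen has e, Deviken has i, Denikan has i. Bavasen preserves e here (none of its changes turn any other segment into e), so the proto-segment is *e.
This points to *kegan. Verify forward in each daughter:
Bavasen: start from *kegan.
  rule 1: no change — kegan
  rule 2 (unconditioned shift): kegan → keyan
  rule 3 (unconditioned shift): keyan → heyan
  ⇒ Bavasen heyan
Deviken: *kegan
  kegan → kigan   [vowel merger]
  kigan → kihan   [intervocalic lenition]
  giving Deviken kihan.
Denikan: *kegan
  kegan → kekan   [unconditioned shift]
  kekan → kikan   [vowel merger]
  kikan → kihan   [intervocalic lenition]
  kihan → hihan   [unconditioned shift]
  giving Denikan hihan.
No other proto-form is consistent with every reflex, so the reconstruction is *kegan.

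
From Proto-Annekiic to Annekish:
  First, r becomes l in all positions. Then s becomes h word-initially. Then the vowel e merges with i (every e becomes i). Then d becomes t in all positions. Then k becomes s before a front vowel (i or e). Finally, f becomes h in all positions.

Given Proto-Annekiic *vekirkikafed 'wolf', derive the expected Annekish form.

visilsikahit

Annekish: start from *vekirkikafed.
  rule 1 (unconditioned shift): vekirkikafed → vekilkikafed
  rule 2: no change — vekilkikafed
  rule 3 (vowel merger): vekilkikafed → vikilkikafid
  rule 4 (unconditioned shift): vikilkikafid → vikilkikafit
  rule 5 (palatalisation): vikilkikafit → visilsikafit
  rule 6 (unconditioned shift): visilsikafit → visilsikahit
  ⇒ Annekish visilsikahit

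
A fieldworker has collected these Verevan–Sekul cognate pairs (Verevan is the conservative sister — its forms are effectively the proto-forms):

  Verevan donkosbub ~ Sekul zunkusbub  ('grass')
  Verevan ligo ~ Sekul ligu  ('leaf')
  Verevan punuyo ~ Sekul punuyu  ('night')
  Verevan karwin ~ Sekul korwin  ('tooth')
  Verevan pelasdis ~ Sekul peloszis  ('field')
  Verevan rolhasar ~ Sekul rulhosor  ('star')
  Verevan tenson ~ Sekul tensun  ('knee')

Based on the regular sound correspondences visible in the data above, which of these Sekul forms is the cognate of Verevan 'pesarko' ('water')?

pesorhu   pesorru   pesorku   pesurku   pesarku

karwin ~ korwin, rolhasar ~ rulhosor — Verevan a corresponds to Sekul o after a consonant, before r.
ligo ~ ligu, punuyo ~ punuyu — Verevan o corresponds to Sekul u word-finally.
Applying these to Verevan 'pesarko':
  pesarko → pesorko   (a→o after a consonant, before r)
  pesorko → pesorku   (o→u word-finally)
So the Sekul cognate is 'pesorku'.

pesorku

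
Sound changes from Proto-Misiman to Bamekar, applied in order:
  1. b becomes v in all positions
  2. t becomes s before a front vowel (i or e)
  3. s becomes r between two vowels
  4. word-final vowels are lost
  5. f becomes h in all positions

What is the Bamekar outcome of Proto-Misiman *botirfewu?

vorirhew

Bamekar: start from *botirfewu.
  rule 1 (unconditioned shift): botirfewu → votirfewu
  rule 2 (palatalisation): votirfewu → vosirfewu
  rule 3 (rhotacism): vosirfewu → vorirfewu
  rule 4 (apocope): vorirfewu → vorirfew
  rule 5 (unconditioned shift): vorirfew → vorirhew
  ⇒ Bamekar vorirhew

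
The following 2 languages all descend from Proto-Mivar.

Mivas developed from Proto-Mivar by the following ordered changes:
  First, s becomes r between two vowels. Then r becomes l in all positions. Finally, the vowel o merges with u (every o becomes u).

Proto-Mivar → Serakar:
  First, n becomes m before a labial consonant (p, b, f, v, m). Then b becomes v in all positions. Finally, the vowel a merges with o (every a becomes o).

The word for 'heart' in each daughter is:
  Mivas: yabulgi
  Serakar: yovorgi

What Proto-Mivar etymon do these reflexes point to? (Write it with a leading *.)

Position 3: Mivas has b, Serakar has v. Mivas preserves b here (none of its changes turn any other segment into b), so the proto-segment is *b.
Position 2: Mivas has a, Serakar has o. Mivas preserves a here (none of its changes turn any other segment into a), so the proto-segment is *a.
Verify the candidate proto-form against each daughter:
Mivas: *yaborgi > yabolgi > yabulgi  (by unconditioned shift, vowel merger)
Serakar: *yaborgi
  yaborgi (rule 1 does not apply)
  yaborgi → yavorgi   [unconditioned shift]
  yavorgi → yovorgi   [vowel merger]
  giving Serakar yovorgi.
No other proto-form is consistent with every reflex, so the reconstruction is *yaborgi.

*yaborgi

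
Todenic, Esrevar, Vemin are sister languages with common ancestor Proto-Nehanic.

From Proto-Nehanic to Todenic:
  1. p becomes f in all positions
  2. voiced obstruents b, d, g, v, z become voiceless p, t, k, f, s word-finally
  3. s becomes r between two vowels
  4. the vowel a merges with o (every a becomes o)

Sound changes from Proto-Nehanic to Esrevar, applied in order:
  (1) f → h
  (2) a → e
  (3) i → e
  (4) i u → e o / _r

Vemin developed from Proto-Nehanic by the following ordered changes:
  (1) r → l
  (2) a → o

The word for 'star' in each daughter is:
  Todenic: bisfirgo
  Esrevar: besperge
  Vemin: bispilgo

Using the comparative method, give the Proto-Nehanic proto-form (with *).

*bispirga

Position 4: Todenic has f, Esrevar has p, Vemin has p. Esrevar preserves p here (none of its changes turn any other segment into p), so the proto-segment is *p.
Position 8: Todenic has o, Esrevar has e, Vemin has o. Taking the neighbouring segments as reconstructed: Todenic o could go back to *a or *o; Esrevar e could go back to *a or *e or *i; Vemin o could go back to *a or *o — the one source consistent with every daughter is *a.
Position 5: Todenic has i, Esrevar has e, Vemin has i. Todenic preserves i here (none of its changes turn any other segment into i), so the proto-segment is *i.
Continuing position by position gives *bispirga; check it forward:
Todenic: *bispirga
  bispirga → bisfirga   [unconditioned shift]
  bisfirga (rule 2 does not apply)
  bisfirga (rule 3 does not apply)
  bisfirga → bisfirgo   [vowel merger]
  giving Todenic bisfirgo.
Esrevar: start from *bispirga.
  rule 1: no change — bispirga
  rule 2 (vowel merger): bispirga → bispirge
  rule 3 (vowel merger): bispirge → besperge
  rule 4: no change — besperge
  ⇒ Esrevar besperge
Vemin: start from *bispirga.
  rule 1 (unconditioned shift): bispirga → bispilga
  rule 2 (vowel merger): bispilga → bispilgo
  ⇒ Vemin bispilgo
No other proto-form is consistent with every reflex, so the reconstruction is *bispirga.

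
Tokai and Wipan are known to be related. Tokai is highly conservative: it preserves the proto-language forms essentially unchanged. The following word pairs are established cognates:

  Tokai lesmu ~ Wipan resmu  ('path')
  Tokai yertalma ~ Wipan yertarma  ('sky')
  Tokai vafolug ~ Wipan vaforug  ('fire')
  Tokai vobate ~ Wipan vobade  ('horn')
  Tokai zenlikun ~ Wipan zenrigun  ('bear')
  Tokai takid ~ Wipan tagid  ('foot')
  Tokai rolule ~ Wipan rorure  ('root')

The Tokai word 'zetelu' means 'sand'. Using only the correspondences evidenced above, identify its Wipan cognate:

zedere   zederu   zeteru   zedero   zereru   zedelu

vobate ~ vobade — Tokai t corresponds to Wipan d between vowels (before a front vowel).
vafolug ~ vaforug, rolule ~ rorure — Tokai l corresponds to Wipan r between vowels (before a back vowel).
Applying these to Tokai 'zetelu':
  zetelu → zedelu   (t→d between vowels (before a front vowel))
  zedelu → zederu   (l→r between vowels (before a back vowel))
So the Wipan cognate is 'zederu'.

zederu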